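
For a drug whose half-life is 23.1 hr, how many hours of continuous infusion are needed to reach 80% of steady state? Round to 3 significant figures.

k = ln 2 / 23.1 = 0.03001 hr⁻¹
f = 1 − e^(−kt)  ⇒  t = −ln(1 − f) / k
t = −ln(1 − 0.8) / 0.03001 = 1.609 / 0.03001 ≈ 53.6 hours

53.6 hours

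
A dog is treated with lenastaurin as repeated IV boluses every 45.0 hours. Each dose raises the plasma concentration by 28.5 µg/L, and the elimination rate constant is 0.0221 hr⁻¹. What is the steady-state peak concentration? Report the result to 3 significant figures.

45.2 µg/L

Fraction remaining after one interval: e^(−kτ) = e^(−0.02210 × 45.0) = 0.3699
R = 1 / (1 − 0.3699) = 1.587
Css,max = 28.5 × 1.587 ≈ 45.2 µg/L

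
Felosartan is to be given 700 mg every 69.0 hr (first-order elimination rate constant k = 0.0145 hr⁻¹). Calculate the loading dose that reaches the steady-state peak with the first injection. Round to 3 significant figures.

Accumulation ratio R = 1 / (1 − e^(−kτ)) = 1 / (1 − e^(−0.01450×69.0)) = 1 / (1 − 0.3677) = 1.582
Loading dose = maintenance dose × R = 700 × 1.582 ≈ 1110 mg

1110 mg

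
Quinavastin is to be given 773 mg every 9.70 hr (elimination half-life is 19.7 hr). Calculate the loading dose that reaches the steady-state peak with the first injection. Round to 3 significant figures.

2670 mg

k = ln 2 / 19.7 = 0.03519 hr⁻¹
Accumulation ratio R = 1 / (1 − e^(−kτ)) = 1 / (1 − e^(−0.03519×9.70)) = 1 / (1 − 0.7108) = 3.458
Loading dose = maintenance dose × R = 773 × 3.458 ≈ 2670 mg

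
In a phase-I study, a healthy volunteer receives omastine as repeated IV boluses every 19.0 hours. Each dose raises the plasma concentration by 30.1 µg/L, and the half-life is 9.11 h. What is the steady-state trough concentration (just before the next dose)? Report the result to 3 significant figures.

9.28 µg/L

k = ln 2 / 9.11 = 0.07609 h⁻¹
Fraction remaining after one interval: e^(−kτ) = e^(−0.07609 × 19.0) = 0.2356
R = 1 / (1 − 0.2356) = 1.308
Css,max = 30.1 × 1.308 = 39.38 µg/L
Css,min = Css,max × e^(−kτ) = 39.38 × 0.2356 ≈ 9.28 µg/L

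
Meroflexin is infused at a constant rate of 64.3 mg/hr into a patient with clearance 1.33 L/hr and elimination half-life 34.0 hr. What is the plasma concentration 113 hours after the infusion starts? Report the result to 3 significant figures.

Css = rate / CL = 64.3 / 1.33 = 48.35 mg/L
k = ln 2 / 34.0 = 0.02039 hr⁻¹
C(t) = Css (1 − e^(−kt)) = 48.35 × (1 − e^(−2.304)) = 48.35 × 0.9001 ≈ 43.5 mg/L

43.5 mg/L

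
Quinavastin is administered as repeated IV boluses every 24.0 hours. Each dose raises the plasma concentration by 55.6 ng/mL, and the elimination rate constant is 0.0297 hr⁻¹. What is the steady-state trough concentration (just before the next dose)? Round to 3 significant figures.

53.5 ng/mL

Fraction remaining after one interval: e^(−kτ) = e^(−0.02970 × 24.0) = 0.4903
R = 1 / (1 − 0.4903) = 1.962
Css,max = 55.6 × 1.962 = 109.1 ng/mL
Css,min = Css,max × e^(−kτ) = 109.1 × 0.4903 ≈ 53.5 ng/mL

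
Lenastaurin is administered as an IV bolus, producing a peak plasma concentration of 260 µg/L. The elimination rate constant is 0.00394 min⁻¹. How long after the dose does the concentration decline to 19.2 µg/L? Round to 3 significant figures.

C(t) = C₀ e^(−kt)  ⇒  t = ln(C₀/C) / k
t = ln(260/19.2) / 0.003940 = 2.606 / 0.003940 ≈ 661 minutes

661 minutes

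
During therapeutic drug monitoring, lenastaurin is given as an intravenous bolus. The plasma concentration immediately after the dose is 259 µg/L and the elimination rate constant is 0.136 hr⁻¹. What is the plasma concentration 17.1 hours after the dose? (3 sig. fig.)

C(t) = C₀ e^(−kt) = 259 × e^(−0.1360 × 17.1) = 259 × e^(−2.326) = 259 × 0.09772 ≈ 25.3 µg/L

25.3 µg/L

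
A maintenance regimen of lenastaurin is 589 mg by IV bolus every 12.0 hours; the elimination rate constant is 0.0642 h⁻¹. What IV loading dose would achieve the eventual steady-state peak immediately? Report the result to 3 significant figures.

Accumulation ratio R = 1 / (1 − e^(−kτ)) = 1 / (1 − e^(−0.06420×12.0)) = 1 / (1 − 0.4628) = 1.862
Loading dose = maintenance dose × R = 589 × 1.862 ≈ 1100 mg

1100 mg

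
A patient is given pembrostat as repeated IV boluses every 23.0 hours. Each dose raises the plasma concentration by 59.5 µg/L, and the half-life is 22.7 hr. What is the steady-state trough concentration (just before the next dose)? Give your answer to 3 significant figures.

58.4 µg/L

k = ln 2 / 22.7 = 0.03054 hr⁻¹
Fraction remaining after one interval: e^(−kτ) = e^(−0.03054 × 23.0) = 0.4954
R = 1 / (1 − 0.4954) = 1.982
Css,max = 59.5 × 1.982 = 117.9 µg/L
Css,min = Css,max × e^(−kτ) = 117.9 × 0.4954 ≈ 58.4 µg/L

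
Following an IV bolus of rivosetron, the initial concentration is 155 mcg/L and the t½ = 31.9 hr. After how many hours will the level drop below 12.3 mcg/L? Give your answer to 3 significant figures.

117 hours

k = ln 2 / 31.9 = 0.02173 hr⁻¹
C(t) = C₀ e^(−kt)  ⇒  t = ln(C₀/C) / k
t = ln(155/12.3) / 0.02173 = 2.534 / 0.02173 ≈ 117 hours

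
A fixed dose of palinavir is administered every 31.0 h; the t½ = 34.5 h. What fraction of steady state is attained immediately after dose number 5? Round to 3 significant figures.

0.956

k = ln 2 / 34.5 = 0.02009 h⁻¹
f_n = 1 − e^(−nkτ) = 1 − e^(−5 × 0.02009 × 31.0) = 1 − e^(−3.114) = 1 − 0.04442 ≈ 0.956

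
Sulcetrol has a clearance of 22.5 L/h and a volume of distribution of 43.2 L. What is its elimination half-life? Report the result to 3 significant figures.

1.33 hours

k = CL / V = 22.5 / 43.2 = 0.5208 h⁻¹
t½ = ln 2 / k = ln 2 / 0.5208 ≈ 1.33 hours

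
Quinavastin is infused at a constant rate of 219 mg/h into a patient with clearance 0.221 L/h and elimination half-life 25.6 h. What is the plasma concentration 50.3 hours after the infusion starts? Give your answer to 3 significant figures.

737 µg/mL

Css = rate / CL = 219 / 0.221 = 991.0 µg/mL
k = ln 2 / 25.6 = 0.02708 h⁻¹
C(t) = Css (1 − e^(−kt)) = 991.0 × (1 − e^(−1.362)) = 991.0 × 0.7438 ≈ 737 µg/mL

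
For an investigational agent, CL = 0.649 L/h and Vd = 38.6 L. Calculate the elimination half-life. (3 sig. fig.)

k = CL / V = 0.649 / 38.6 = 0.01681 h⁻¹
t½ = ln 2 / k = ln 2 / 0.01681 ≈ 41.2 hours

41.2 hours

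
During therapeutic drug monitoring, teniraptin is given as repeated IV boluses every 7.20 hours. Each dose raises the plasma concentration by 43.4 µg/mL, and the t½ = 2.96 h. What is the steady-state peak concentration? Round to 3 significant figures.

k = ln 2 / 2.96 = 0.2342 h⁻¹
Fraction remaining after one interval: e^(−kτ) = e^(−0.2342 × 7.20) = 0.1853
R = 1 / (1 − 0.1853) = 1.227
Css,max = 43.4 × 1.227 ≈ 53.3 µg/mL

53.3 µg/mL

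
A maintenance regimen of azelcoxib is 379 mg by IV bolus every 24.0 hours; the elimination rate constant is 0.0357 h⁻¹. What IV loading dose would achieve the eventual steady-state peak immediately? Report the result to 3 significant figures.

Accumulation ratio R = 1 / (1 − e^(−kτ)) = 1 / (1 − e^(−0.03570×24.0)) = 1 / (1 − 0.4245) = 1.738
Loading dose = maintenance dose × R = 379 × 1.738 ≈ 659 mg

659 mg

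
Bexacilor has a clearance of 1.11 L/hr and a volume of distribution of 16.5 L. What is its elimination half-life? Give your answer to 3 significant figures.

10.3 hours

k = CL / V = 1.11 / 16.5 = 0.06727 hr⁻¹
t½ = ln 2 / k = ln 2 / 0.06727 ≈ 10.3 hours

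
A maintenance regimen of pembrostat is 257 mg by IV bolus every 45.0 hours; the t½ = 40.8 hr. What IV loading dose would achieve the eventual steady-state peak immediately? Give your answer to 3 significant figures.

k = ln 2 / 40.8 = 0.01699 hr⁻¹
Accumulation ratio R = 1 / (1 − e^(−kτ)) = 1 / (1 − e^(−0.01699×45.0)) = 1 / (1 − 0.4656) = 1.871
Loading dose = maintenance dose × R = 257 × 1.871 ≈ 481 mg

481 mg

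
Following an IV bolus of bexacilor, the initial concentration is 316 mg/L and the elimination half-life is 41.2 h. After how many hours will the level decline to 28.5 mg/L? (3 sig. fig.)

k = ln 2 / 41.2 = 0.01682 h⁻¹
C(t) = C₀ e^(−kt)  ⇒  t = ln(C₀/C) / k
t = ln(316/28.5) / 0.01682 = 2.406 / 0.01682 ≈ 143 hours

143 hours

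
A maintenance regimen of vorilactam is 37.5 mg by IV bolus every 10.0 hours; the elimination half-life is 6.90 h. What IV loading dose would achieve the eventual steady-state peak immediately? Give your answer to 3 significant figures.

k = ln 2 / 6.90 = 0.1005 h⁻¹
Accumulation ratio R = 1 / (1 − e^(−kτ)) = 1 / (1 − e^(−0.1005×10.0)) = 1 / (1 − 0.3662) = 1.578
Loading dose = maintenance dose × R = 37.5 × 1.578 ≈ 59.2 mg

59.2 mg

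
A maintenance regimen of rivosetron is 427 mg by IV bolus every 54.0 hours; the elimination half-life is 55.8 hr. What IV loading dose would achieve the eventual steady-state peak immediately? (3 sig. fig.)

k = ln 2 / 55.8 = 0.01242 hr⁻¹
Accumulation ratio R = 1 / (1 − e^(−kτ)) = 1 / (1 − e^(−0.01242×54.0)) = 1 / (1 − 0.5113) = 2.046
Loading dose = maintenance dose × R = 427 × 2.046 ≈ 874 mg

874 mg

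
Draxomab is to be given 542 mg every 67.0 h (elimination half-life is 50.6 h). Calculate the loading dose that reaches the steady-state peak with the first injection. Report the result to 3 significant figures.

k = ln 2 / 50.6 = 0.01370 h⁻¹
Accumulation ratio R = 1 / (1 − e^(−kτ)) = 1 / (1 − e^(−0.01370×67.0)) = 1 / (1 − 0.3994) = 1.665
Loading dose = maintenance dose × R = 542 × 1.665 ≈ 902 mg

902 mg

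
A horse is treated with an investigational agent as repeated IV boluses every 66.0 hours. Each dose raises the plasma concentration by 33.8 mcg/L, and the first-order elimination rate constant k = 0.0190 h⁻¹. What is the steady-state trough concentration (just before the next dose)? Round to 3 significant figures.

Fraction remaining after one interval: e^(−kτ) = e^(−0.01900 × 66.0) = 0.2854
R = 1 / (1 − 0.2854) = 1.399
Css,max = 33.8 × 1.399 = 47.30 mcg/L
Css,min = Css,max × e^(−kτ) = 47.30 × 0.2854 ≈ 13.5 mcg/L

13.5 mcg/L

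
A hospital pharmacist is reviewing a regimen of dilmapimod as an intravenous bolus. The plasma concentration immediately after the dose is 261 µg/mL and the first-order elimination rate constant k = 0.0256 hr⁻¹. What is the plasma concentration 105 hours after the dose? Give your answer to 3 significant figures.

C(t) = C₀ e^(−kt) = 261 × e^(−0.02560 × 105) = 261 × e^(−2.688) = 261 × 0.06802 ≈ 17.8 µg/mL

17.8 µg/mL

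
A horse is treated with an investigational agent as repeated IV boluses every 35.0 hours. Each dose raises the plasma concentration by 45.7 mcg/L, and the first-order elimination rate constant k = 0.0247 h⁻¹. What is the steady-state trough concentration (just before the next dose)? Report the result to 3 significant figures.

Fraction remaining after one interval: e^(−kτ) = e^(−0.02470 × 35.0) = 0.4213
R = 1 / (1 − 0.4213) = 1.728
Css,max = 45.7 × 1.728 = 78.96 mcg/L
Css,min = Css,max × e^(−kτ) = 78.96 × 0.4213 ≈ 33.3 mcg/L

33.3 mcg/L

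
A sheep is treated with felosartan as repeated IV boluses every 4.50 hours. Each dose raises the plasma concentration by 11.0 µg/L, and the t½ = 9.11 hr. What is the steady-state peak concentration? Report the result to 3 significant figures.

k = ln 2 / 9.11 = 0.07609 hr⁻¹
Fraction remaining after one interval: e^(−kτ) = e^(−0.07609 × 4.50) = 0.7101
R = 1 / (1 − 0.7101) = 3.449
Css,max = 11.0 × 3.449 ≈ 37.9 µg/L

37.9 µg/L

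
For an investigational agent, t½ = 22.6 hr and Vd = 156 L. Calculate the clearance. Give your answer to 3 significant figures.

k = ln 2 / t½ = ln 2 / 22.6 = 0.03067 hr⁻¹
CL = k · V = 0.03067 × 156 ≈ 4.78 L/hr

4.78 L/hr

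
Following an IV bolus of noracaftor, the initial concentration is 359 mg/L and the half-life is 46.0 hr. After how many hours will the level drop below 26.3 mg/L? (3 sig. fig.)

k = ln 2 / 46.0 = 0.01507 hr⁻¹
C(t) = C₀ e^(−kt)  ⇒  t = ln(C₀/C) / k
t = ln(359/26.3) / 0.01507 = 2.614 / 0.01507 ≈ 173 hours

173 hours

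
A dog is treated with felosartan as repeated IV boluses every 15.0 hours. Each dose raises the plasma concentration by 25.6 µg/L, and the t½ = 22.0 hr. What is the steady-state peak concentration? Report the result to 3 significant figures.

68.0 µg/L

k = ln 2 / 22.0 = 0.03151 hr⁻¹
Fraction remaining after one interval: e^(−kτ) = e^(−0.03151 × 15.0) = 0.6234
R = 1 / (1 − 0.6234) = 2.655
Css,max = 25.6 × 2.655 ≈ 68.0 µg/L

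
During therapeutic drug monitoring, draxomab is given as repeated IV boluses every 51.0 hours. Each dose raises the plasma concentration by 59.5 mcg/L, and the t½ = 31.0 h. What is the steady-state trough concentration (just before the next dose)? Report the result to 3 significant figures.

k = ln 2 / 31.0 = 0.02236 h⁻¹
Fraction remaining after one interval: e^(−kτ) = e^(−0.02236 × 51.0) = 0.3197
R = 1 / (1 − 0.3197) = 1.470
Css,max = 59.5 × 1.470 = 87.46 mcg/L
Css,min = Css,max × e^(−kτ) = 87.46 × 0.3197 ≈ 28.0 mcg/L

28.0 mcg/L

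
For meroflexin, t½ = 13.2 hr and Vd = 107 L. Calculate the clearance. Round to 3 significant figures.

k = ln 2 / t½ = ln 2 / 13.2 = 0.05251 hr⁻¹
CL = k · V = 0.05251 × 107 ≈ 5.62 L/hr

5.62 L/hr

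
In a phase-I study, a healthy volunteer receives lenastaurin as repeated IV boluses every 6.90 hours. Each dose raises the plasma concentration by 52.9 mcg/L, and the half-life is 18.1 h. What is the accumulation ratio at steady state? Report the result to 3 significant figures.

4.31

k = ln 2 / 18.1 = 0.03830 h⁻¹
Fraction remaining after one interval: e^(−kτ) = e^(−0.03830 × 6.90) = 0.7678
R = 1 / (1 − 0.7678) = 1 / 0.2322 ≈ 4.31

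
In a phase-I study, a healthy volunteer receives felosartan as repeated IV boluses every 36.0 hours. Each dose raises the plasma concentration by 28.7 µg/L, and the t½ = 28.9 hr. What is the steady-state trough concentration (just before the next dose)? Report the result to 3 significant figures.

20.9 µg/L

k = ln 2 / 28.9 = 0.02398 hr⁻¹
Fraction remaining after one interval: e^(−kτ) = e^(−0.02398 × 36.0) = 0.4217
R = 1 / (1 − 0.4217) = 1.729
Css,max = 28.7 × 1.729 = 49.63 µg/L
Css,min = Css,max × e^(−kτ) = 49.63 × 0.4217 ≈ 20.9 µg/L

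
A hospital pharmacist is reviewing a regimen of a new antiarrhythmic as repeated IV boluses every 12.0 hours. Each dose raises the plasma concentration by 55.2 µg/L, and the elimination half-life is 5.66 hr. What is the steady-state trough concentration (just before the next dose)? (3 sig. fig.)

k = ln 2 / 5.66 = 0.1225 hr⁻¹
Fraction remaining after one interval: e^(−kτ) = e^(−0.1225 × 12.0) = 0.2300
R = 1 / (1 − 0.2300) = 1.299
Css,max = 55.2 × 1.299 = 71.69 µg/L
Css,min = Css,max × e^(−kτ) = 71.69 × 0.2300 ≈ 16.5 µg/L

16.5 µg/L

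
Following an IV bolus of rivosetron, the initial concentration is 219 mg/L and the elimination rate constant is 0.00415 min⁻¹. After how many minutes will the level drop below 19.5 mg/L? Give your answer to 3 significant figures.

583 minutes

C(t) = C₀ e^(−kt)  ⇒  t = ln(C₀/C) / k
t = ln(219/19.5) / 0.004150 = 2.419 / 0.004150 ≈ 583 minutes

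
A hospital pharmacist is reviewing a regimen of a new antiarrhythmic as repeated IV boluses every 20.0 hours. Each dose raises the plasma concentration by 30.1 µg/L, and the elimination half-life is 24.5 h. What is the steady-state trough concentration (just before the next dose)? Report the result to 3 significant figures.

k = ln 2 / 24.5 = 0.02829 h⁻¹
Fraction remaining after one interval: e^(−kτ) = e^(−0.02829 × 20.0) = 0.5679
R = 1 / (1 − 0.5679) = 2.314
Css,max = 30.1 × 2.314 = 69.66 µg/L
Css,min = Css,max × e^(−kτ) = 69.66 × 0.5679 ≈ 39.6 µg/L

39.6 µg/L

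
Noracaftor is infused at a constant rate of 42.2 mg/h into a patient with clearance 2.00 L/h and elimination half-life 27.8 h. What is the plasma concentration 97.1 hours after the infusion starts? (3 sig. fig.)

19.2 µg/mL

Css = rate / CL = 42.2 / 2.00 = 21.10 µg/mL
k = ln 2 / 27.8 = 0.02493 h⁻¹
C(t) = Css (1 − e^(−kt)) = 21.10 × (1 − e^(−2.421)) = 21.10 × 0.9112 ≈ 19.2 µg/mL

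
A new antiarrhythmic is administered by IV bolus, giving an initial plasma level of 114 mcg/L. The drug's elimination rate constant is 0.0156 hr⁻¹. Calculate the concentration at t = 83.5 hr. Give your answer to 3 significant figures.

C(t) = C₀ e^(−kt) = 114 × e^(−0.01560 × 83.5) = 114 × e^(−1.303) = 114 × 0.2718 ≈ 31.0 mcg/L

31.0 mcg/L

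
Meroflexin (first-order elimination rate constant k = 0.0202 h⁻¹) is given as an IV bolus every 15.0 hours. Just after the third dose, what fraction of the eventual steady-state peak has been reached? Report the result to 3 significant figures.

0.597

f_n = 1 − e^(−nkτ) = 1 − e^(−3 × 0.02020 × 15.0) = 1 − e^(−0.9090) = 1 − 0.4029 ≈ 0.597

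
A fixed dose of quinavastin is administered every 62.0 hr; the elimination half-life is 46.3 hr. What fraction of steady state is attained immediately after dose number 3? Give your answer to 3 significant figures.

k = ln 2 / 46.3 = 0.01497 hr⁻¹
f_n = 1 − e^(−nkτ) = 1 − e^(−3 × 0.01497 × 62.0) = 1 − e^(−2.785) = 1 − 0.06176 ≈ 0.938

0.938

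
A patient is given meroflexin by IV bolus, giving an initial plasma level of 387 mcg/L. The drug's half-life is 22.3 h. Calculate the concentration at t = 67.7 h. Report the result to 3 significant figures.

47.2 mcg/L

k = ln 2 / 22.3 = 0.03108 h⁻¹
C(t) = C₀ e^(−kt) = 387 × e^(−0.03108 × 67.7) = 387 × e^(−2.104) = 387 × 0.1219 ≈ 47.2 mcg/L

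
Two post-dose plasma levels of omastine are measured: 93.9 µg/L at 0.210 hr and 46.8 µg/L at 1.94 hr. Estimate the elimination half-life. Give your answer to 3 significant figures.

1.72 hours

k = ln(C₁/C₂) / (t₂ − t₁) = ln(93.9/46.8) / (1.94 − 0.210)
  = 0.6963 / 1.730 = 0.4025 hr⁻¹
t½ = ln 2 / k = ln 2 / 0.4025 ≈ 1.72 hours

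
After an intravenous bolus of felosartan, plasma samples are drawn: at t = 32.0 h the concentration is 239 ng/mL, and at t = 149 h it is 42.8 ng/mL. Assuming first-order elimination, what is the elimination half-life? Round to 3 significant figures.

k = ln(C₁/C₂) / (t₂ − t₁) = ln(239/42.8) / (149 − 32.0)
  = 1.720 / 117.0 = 0.01470 h⁻¹
t½ = ln 2 / k = ln 2 / 0.01470 ≈ 47.2 hours

47.2 hours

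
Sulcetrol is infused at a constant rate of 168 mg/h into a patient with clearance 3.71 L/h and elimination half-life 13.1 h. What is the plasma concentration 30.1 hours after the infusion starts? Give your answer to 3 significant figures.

36.1 µg/mL

Css = rate / CL = 168 / 3.71 = 45.28 µg/mL
k = ln 2 / 13.1 = 0.05291 h⁻¹
C(t) = Css (1 − e^(−kt)) = 45.28 × (1 − e^(−1.593)) = 45.28 × 0.7966 ≈ 36.1 µg/mL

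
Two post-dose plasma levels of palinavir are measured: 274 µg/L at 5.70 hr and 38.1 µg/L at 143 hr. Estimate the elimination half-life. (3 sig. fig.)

48.2 hours

k = ln(C₁/C₂) / (t₂ − t₁) = ln(274/38.1) / (143 − 5.70)
  = 1.973 / 137.3 = 0.01437 hr⁻¹
t½ = ln 2 / k = ln 2 / 0.01437 ≈ 48.2 hours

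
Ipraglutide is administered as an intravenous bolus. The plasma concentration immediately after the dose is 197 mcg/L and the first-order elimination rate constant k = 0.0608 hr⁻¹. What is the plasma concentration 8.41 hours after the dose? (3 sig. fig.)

118 mcg/L

C(t) = C₀ e^(−kt) = 197 × e^(−0.06080 × 8.41) = 197 × e^(−0.5113) = 197 × 0.5997 ≈ 118 mcg/L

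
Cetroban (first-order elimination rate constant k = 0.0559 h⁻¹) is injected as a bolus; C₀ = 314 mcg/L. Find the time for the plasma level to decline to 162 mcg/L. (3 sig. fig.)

11.8 hours

C(t) = C₀ e^(−kt)  ⇒  t = ln(C₀/C) / k
t = ln(314/162) / 0.05590 = 0.6618 / 0.05590 ≈ 11.8 hours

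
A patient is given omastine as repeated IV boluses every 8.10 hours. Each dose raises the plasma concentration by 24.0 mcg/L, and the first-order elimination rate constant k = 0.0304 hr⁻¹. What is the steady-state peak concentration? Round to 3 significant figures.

Fraction remaining after one interval: e^(−kτ) = e^(−0.03040 × 8.10) = 0.7817
R = 1 / (1 − 0.7817) = 4.582
Css,max = 24.0 × 4.582 ≈ 110 mcg/L

110 mcg/L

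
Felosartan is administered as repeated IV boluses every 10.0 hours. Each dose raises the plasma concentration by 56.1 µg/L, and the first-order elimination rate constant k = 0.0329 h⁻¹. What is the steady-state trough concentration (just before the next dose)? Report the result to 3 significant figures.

Fraction remaining after one interval: e^(−kτ) = e^(−0.03290 × 10.0) = 0.7196
R = 1 / (1 − 0.7196) = 3.567
Css,max = 56.1 × 3.567 = 200.1 µg/L
Css,min = Css,max × e^(−kτ) = 200.1 × 0.7196 ≈ 144 µg/L

144 µg/L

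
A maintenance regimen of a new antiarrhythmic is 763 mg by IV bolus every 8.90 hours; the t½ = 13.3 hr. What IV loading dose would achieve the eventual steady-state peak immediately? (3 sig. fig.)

k = ln 2 / 13.3 = 0.05212 hr⁻¹
Accumulation ratio R = 1 / (1 − e^(−kτ)) = 1 / (1 − e^(−0.05212×8.90)) = 1 / (1 − 0.6289) = 2.694
Loading dose = maintenance dose × R = 763 × 2.694 ≈ 2060 mg

2060 mg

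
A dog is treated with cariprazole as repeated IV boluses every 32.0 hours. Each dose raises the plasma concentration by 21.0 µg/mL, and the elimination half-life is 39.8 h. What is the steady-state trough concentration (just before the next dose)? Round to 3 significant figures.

28.2 µg/mL

k = ln 2 / 39.8 = 0.01742 h⁻¹
Fraction remaining after one interval: e^(−kτ) = e^(−0.01742 × 32.0) = 0.5728
R = 1 / (1 − 0.5728) = 2.341
Css,max = 21.0 × 2.341 = 49.15 µg/mL
Css,min = Css,max × e^(−kτ) = 49.15 × 0.5728 ≈ 28.2 µg/mL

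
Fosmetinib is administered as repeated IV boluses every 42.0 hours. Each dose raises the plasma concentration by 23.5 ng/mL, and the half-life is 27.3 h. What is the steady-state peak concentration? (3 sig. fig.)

k = ln 2 / 27.3 = 0.02539 h⁻¹
Fraction remaining after one interval: e^(−kτ) = e^(−0.02539 × 42.0) = 0.3443
R = 1 / (1 − 0.3443) = 1.525
Css,max = 23.5 × 1.525 ≈ 35.8 ng/mL

35.8 ng/mL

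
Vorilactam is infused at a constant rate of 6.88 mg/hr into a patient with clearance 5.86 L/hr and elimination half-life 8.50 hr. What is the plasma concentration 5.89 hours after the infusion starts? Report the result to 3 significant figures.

Css = rate / CL = 6.88 / 5.86 = 1.174 µg/mL
k = ln 2 / 8.50 = 0.08155 hr⁻¹
C(t) = Css (1 − e^(−kt)) = 1.174 × (1 − e^(−0.4803)) = 1.174 × 0.3814 ≈ 0.448 µg/mL

0.448 µg/mL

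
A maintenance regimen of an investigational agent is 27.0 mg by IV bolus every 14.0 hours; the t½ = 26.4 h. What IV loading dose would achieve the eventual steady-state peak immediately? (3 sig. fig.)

87.8 mg

k = ln 2 / 26.4 = 0.02626 h⁻¹
Accumulation ratio R = 1 / (1 − e^(−kτ)) = 1 / (1 − e^(−0.02626×14.0)) = 1 / (1 − 0.6924) = 3.251
Loading dose = maintenance dose × R = 27.0 × 3.251 ≈ 87.8 mg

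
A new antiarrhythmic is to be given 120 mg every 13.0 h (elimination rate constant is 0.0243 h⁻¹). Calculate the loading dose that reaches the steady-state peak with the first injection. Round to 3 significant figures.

443 mg

Accumulation ratio R = 1 / (1 − e^(−kτ)) = 1 / (1 − e^(−0.02430×13.0)) = 1 / (1 − 0.7291) = 3.692
Loading dose = maintenance dose × R = 120 × 3.692 ≈ 443 mg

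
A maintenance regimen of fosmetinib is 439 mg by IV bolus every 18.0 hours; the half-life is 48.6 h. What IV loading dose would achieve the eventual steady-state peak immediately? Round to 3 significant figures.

1940 mg

k = ln 2 / 48.6 = 0.01426 h⁻¹
Accumulation ratio R = 1 / (1 − e^(−kτ)) = 1 / (1 − e^(−0.01426×18.0)) = 1 / (1 − 0.7736) = 4.417
Loading dose = maintenance dose × R = 439 × 4.417 ≈ 1940 mg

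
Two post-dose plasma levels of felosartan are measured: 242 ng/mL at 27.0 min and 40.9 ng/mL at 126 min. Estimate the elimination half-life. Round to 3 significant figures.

k = ln(C₁/C₂) / (t₂ − t₁) = ln(242/40.9) / (126 − 27.0)
  = 1.778 / 99.00 = 0.01796 min⁻¹
t½ = ln 2 / k = ln 2 / 0.01796 ≈ 38.6 minutes

38.6 minutes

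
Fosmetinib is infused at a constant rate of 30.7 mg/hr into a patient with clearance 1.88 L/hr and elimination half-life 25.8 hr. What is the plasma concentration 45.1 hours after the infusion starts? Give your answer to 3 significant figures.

11.5 mg/L

Css = rate / CL = 30.7 / 1.88 = 16.33 mg/L
k = ln 2 / 25.8 = 0.02687 hr⁻¹
C(t) = Css (1 − e^(−kt)) = 16.33 × (1 − e^(−1.212)) = 16.33 × 0.7023 ≈ 11.5 mg/L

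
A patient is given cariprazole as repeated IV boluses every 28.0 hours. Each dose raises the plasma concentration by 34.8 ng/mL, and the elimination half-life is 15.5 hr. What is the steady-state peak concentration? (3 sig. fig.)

k = ln 2 / 15.5 = 0.04472 hr⁻¹
Fraction remaining after one interval: e^(−kτ) = e^(−0.04472 × 28.0) = 0.2859
R = 1 / (1 − 0.2859) = 1.400
Css,max = 34.8 × 1.400 ≈ 48.7 ng/mL

48.7 ng/mL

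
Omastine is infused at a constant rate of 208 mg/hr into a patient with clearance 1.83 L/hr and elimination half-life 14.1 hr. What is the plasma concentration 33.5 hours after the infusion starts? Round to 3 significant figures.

91.8 mg/L

Css = rate / CL = 208 / 1.83 = 113.7 mg/L
k = ln 2 / 14.1 = 0.04916 hr⁻¹
C(t) = Css (1 − e^(−kt)) = 113.7 × (1 − e^(−1.647)) = 113.7 × 0.8073 ≈ 91.8 mg/L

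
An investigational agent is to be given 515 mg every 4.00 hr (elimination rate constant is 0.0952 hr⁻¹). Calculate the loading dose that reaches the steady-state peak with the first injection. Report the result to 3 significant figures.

Accumulation ratio R = 1 / (1 − e^(−kτ)) = 1 / (1 − e^(−0.09520×4.00)) = 1 / (1 − 0.6833) = 3.158
Loading dose = maintenance dose × R = 515 × 3.158 ≈ 1630 mg

1630 mg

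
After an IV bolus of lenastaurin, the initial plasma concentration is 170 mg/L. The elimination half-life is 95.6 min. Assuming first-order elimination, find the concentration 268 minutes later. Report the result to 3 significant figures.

k = ln 2 / 95.6 = 0.007250 min⁻¹
268 min is 2.803 half-lives, so C = 170 × (1/2)^2.803 = 170 × 0.1433 ≈ 24.4 mg/L

24.4 mg/L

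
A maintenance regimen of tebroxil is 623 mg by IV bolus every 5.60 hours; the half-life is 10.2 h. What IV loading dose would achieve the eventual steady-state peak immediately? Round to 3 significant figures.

1970 mg

k = ln 2 / 10.2 = 0.06796 h⁻¹
Accumulation ratio R = 1 / (1 − e^(−kτ)) = 1 / (1 − e^(−0.06796×5.60)) = 1 / (1 − 0.6835) = 3.159
Loading dose = maintenance dose × R = 623 × 3.159 ≈ 1970 mg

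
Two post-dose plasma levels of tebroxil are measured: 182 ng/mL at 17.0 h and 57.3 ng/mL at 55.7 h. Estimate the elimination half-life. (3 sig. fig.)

k = ln(C₁/C₂) / (t₂ − t₁) = ln(182/57.3) / (55.7 − 17.0)
  = 1.156 / 38.70 = 0.02986 h⁻¹
t½ = ln 2 / k = ln 2 / 0.02986 ≈ 23.2 hours

23.2 hours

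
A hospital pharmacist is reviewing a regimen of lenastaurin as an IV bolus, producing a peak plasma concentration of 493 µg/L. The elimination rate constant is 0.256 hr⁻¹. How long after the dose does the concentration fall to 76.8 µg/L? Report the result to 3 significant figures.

C(t) = C₀ e^(−kt)  ⇒  t = ln(C₀/C) / k
t = ln(493/76.8) / 0.2560 = 1.859 / 0.2560 ≈ 7.26 hours

7.26 hours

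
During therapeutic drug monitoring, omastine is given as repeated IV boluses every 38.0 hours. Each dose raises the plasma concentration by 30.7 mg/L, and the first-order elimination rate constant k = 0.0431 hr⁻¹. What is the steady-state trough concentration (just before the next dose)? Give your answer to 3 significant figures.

7.41 mg/L

Fraction remaining after one interval: e^(−kτ) = e^(−0.04310 × 38.0) = 0.1944
R = 1 / (1 − 0.1944) = 1.241
Css,max = 30.7 × 1.241 = 38.11 mg/L
Css,min = Css,max × e^(−kτ) = 38.11 × 0.1944 ≈ 7.41 mg/L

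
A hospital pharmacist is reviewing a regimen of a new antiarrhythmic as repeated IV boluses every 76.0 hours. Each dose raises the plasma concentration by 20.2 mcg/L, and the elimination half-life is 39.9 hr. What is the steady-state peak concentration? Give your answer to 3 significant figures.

27.6 mcg/L

k = ln 2 / 39.9 = 0.01737 hr⁻¹
Fraction remaining after one interval: e^(−kτ) = e^(−0.01737 × 76.0) = 0.2671
R = 1 / (1 − 0.2671) = 1.364
Css,max = 20.2 × 1.364 ≈ 27.6 mcg/L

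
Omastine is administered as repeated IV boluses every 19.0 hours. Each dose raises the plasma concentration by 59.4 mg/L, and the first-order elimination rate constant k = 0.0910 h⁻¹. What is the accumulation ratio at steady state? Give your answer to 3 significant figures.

1.22

Fraction remaining after one interval: e^(−kτ) = e^(−0.09100 × 19.0) = 0.1775
R = 1 / (1 − 0.1775) = 1 / 0.8225 ≈ 1.22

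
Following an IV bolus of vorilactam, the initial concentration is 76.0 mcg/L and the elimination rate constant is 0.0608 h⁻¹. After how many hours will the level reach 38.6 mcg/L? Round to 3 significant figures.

C(t) = C₀ e^(−kt)  ⇒  t = ln(C₀/C) / k
t = ln(76.0/38.6) / 0.06080 = 0.6775 / 0.06080 ≈ 11.1 hours

11.1 hours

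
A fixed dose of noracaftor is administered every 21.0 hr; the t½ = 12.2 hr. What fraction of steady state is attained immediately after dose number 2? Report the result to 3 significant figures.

k = ln 2 / 12.2 = 0.05682 hr⁻¹
f_n = 1 − e^(−nkτ) = 1 − e^(−2 × 0.05682 × 21.0) = 1 − e^(−2.386) = 1 − 0.09197 ≈ 0.908

0.908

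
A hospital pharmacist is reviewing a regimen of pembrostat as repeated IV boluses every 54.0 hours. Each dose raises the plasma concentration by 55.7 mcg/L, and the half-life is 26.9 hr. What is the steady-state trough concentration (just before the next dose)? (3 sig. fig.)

18.4 mcg/L

k = ln 2 / 26.9 = 0.02577 hr⁻¹
Fraction remaining after one interval: e^(−kτ) = e^(−0.02577 × 54.0) = 0.2487
R = 1 / (1 − 0.2487) = 1.331
Css,max = 55.7 × 1.331 = 74.14 mcg/L
Css,min = Css,max × e^(−kτ) = 74.14 × 0.2487 ≈ 18.4 mcg/L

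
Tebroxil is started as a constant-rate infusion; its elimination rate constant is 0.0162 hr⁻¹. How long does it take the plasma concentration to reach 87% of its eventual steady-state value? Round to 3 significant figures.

f = 1 − e^(−kt)  ⇒  t = −ln(1 − f) / k
t = −ln(1 − 0.87) / 0.01620 = 2.040 / 0.01620 ≈ 126 hours

126 hours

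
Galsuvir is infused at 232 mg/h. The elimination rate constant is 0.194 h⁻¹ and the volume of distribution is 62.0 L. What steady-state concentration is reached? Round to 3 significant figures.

19.3 µg/mL

CL = k · V = 0.194 × 62.0 = 12.03 L/h
Css = rate / CL = 232 / 12.03 ≈ 19.3 µg/mL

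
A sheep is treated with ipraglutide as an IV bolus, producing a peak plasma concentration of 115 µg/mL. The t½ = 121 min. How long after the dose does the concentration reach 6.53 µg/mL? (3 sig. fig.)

501 minutes

k = ln 2 / 121 = 0.005728 min⁻¹
C(t) = C₀ e^(−kt)  ⇒  t = ln(C₀/C) / k
t = ln(115/6.53) / 0.005728 = 2.869 / 0.005728 ≈ 501 minutes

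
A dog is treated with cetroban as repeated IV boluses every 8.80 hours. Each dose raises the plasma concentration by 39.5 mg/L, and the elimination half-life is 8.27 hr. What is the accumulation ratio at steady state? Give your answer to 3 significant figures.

k = ln 2 / 8.27 = 0.08381 hr⁻¹
Fraction remaining after one interval: e^(−kτ) = e^(−0.08381 × 8.80) = 0.4783
R = 1 / (1 − 0.4783) = 1 / 0.5217 ≈ 1.92

1.92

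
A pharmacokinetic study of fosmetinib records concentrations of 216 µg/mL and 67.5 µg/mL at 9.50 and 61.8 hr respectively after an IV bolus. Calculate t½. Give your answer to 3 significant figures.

31.2 hours

k = ln(C₁/C₂) / (t₂ − t₁) = ln(216/67.5) / (61.8 − 9.50)
  = 1.163 / 52.30 = 0.02224 hr⁻¹
t½ = ln 2 / k = ln 2 / 0.02224 ≈ 31.2 hours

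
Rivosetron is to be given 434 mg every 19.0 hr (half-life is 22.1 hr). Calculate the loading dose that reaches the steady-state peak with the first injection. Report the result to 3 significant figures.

967 mg

k = ln 2 / 22.1 = 0.03136 hr⁻¹
Accumulation ratio R = 1 / (1 − e^(−kτ)) = 1 / (1 − e^(−0.03136×19.0)) = 1 / (1 − 0.5511) = 2.227
Loading dose = maintenance dose × R = 434 × 2.227 ≈ 967 mg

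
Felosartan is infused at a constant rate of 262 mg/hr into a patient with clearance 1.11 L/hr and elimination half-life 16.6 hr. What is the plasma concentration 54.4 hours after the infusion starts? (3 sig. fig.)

212 µg/mL

Css = rate / CL = 262 / 1.11 = 236.0 µg/mL
k = ln 2 / 16.6 = 0.04176 hr⁻¹
C(t) = Css (1 − e^(−kt)) = 236.0 × (1 − e^(−2.272)) = 236.0 × 0.8968 ≈ 212 µg/mL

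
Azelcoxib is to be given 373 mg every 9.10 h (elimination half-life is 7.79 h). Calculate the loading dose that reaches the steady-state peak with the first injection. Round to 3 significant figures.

k = ln 2 / 7.79 = 0.08898 h⁻¹
Accumulation ratio R = 1 / (1 − e^(−kτ)) = 1 / (1 − e^(−0.08898×9.10)) = 1 / (1 − 0.4450) = 1.802
Loading dose = maintenance dose × R = 373 × 1.802 ≈ 672 mg

672 mg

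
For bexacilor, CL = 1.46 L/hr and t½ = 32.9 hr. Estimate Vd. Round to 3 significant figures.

69.3 L

k = ln 2 / t½ = ln 2 / 32.9 = 0.02107 hr⁻¹
V = CL / k = 1.46 / 0.02107 ≈ 69.3 L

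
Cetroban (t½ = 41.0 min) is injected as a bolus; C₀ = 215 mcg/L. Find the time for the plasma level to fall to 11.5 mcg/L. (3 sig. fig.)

k = ln 2 / 41.0 = 0.01691 min⁻¹
C(t) = C₀ e^(−kt)  ⇒  t = ln(C₀/C) / k
t = ln(215/11.5) / 0.01691 = 2.928 / 0.01691 ≈ 173 minutes

173 minutes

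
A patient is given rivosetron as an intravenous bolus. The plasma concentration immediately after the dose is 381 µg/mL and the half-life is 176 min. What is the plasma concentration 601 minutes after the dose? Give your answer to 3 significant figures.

35.7 µg/mL

k = ln 2 / 176 = 0.003938 min⁻¹
C(t) = C₀ e^(−kt) = 381 × e^(−0.003938 × 601) = 381 × e^(−2.367) = 381 × 0.09377 ≈ 35.7 µg/mL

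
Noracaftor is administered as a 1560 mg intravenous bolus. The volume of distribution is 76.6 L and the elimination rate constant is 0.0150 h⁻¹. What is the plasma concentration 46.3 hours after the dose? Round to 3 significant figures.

C₀ = dose / V = 1560 / 76.6 = 20.37 mg/L
C(t) = C₀ e^(−kt) = 20.37 × e^(−0.01500 × 46.3) = 20.37 × e^(−0.6945) = 20.37 × 0.4993 ≈ 10.2 mg/L

10.2 mg/L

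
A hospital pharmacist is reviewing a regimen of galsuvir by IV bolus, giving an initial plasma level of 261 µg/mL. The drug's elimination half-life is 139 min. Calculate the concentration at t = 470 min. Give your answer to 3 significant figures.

k = ln 2 / 139 = 0.004987 min⁻¹
470 min is 3.381 half-lives, so C = 261 × (1/2)^3.381 = 261 × 0.09597 ≈ 25.0 µg/mL

25.0 µg/mL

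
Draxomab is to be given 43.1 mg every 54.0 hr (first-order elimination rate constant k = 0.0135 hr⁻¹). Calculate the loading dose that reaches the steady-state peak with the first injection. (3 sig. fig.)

Accumulation ratio R = 1 / (1 − e^(−kτ)) = 1 / (1 − e^(−0.01350×54.0)) = 1 / (1 − 0.4824) = 1.932
Loading dose = maintenance dose × R = 43.1 × 1.932 ≈ 83.3 mg

83.3 mg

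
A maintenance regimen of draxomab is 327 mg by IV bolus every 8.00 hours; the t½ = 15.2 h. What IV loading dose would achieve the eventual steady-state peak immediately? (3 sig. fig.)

1070 mg

k = ln 2 / 15.2 = 0.04560 h⁻¹
Accumulation ratio R = 1 / (1 − e^(−kτ)) = 1 / (1 − e^(−0.04560×8.00)) = 1 / (1 − 0.6943) = 3.271
Loading dose = maintenance dose × R = 327 × 3.271 ≈ 1070 mg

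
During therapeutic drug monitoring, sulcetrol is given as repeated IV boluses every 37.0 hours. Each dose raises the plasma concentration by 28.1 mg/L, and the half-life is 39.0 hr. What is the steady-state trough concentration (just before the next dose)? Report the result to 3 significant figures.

k = ln 2 / 39.0 = 0.01777 hr⁻¹
Fraction remaining after one interval: e^(−kτ) = e^(−0.01777 × 37.0) = 0.5181
R = 1 / (1 − 0.5181) = 2.075
Css,max = 28.1 × 2.075 = 58.31 mg/L
Css,min = Css,max × e^(−kτ) = 58.31 × 0.5181 ≈ 30.2 mg/L

30.2 mg/L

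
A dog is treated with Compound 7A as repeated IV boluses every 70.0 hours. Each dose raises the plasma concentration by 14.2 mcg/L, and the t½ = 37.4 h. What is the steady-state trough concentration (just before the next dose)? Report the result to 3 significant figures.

5.34 mcg/L

k = ln 2 / 37.4 = 0.01853 h⁻¹
Fraction remaining after one interval: e^(−kτ) = e^(−0.01853 × 70.0) = 0.2733
R = 1 / (1 − 0.2733) = 1.376
Css,max = 14.2 × 1.376 = 19.54 mcg/L
Css,min = Css,max × e^(−kτ) = 19.54 × 0.2733 ≈ 5.34 mcg/L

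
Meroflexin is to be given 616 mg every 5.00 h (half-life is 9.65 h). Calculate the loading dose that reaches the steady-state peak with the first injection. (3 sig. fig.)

k = ln 2 / 9.65 = 0.07183 h⁻¹
Accumulation ratio R = 1 / (1 − e^(−kτ)) = 1 / (1 − e^(−0.07183×5.00)) = 1 / (1 − 0.6983) = 3.314
Loading dose = maintenance dose × R = 616 × 3.314 ≈ 2040 mg

2040 mg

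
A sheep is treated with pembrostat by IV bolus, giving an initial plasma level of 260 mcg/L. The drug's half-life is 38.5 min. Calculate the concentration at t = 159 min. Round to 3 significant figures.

14.9 mcg/L

k = ln 2 / 38.5 = 0.01800 min⁻¹
159 min is 4.130 half-lives, so C = 260 × (1/2)^4.130 = 260 × 0.05712 ≈ 14.9 mcg/L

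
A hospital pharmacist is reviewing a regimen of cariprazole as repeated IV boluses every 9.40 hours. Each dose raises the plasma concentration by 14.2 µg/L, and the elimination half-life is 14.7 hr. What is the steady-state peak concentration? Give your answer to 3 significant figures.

39.7 µg/L

k = ln 2 / 14.7 = 0.04715 hr⁻¹
Fraction remaining after one interval: e^(−kτ) = e^(−0.04715 × 9.40) = 0.6420
R = 1 / (1 − 0.6420) = 2.793
Css,max = 14.2 × 2.793 ≈ 39.7 µg/L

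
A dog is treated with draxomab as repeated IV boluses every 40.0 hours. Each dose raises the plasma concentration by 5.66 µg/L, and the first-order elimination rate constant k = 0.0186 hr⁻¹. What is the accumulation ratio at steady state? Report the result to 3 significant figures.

Fraction remaining after one interval: e^(−kτ) = e^(−0.01860 × 40.0) = 0.4752
R = 1 / (1 − 0.4752) = 1 / 0.5248 ≈ 1.91

1.91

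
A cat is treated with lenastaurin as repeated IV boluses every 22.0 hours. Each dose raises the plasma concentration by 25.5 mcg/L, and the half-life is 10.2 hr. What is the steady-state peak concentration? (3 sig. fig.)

k = ln 2 / 10.2 = 0.06796 hr⁻¹
Fraction remaining after one interval: e^(−kτ) = e^(−0.06796 × 22.0) = 0.2242
R = 1 / (1 − 0.2242) = 1.289
Css,max = 25.5 × 1.289 ≈ 32.9 mcg/L

32.9 mcg/L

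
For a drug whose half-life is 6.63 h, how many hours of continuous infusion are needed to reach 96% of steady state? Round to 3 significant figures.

30.8 hours

k = ln 2 / 6.63 = 0.1045 h⁻¹
f = 1 − e^(−kt)  ⇒  t = −ln(1 − f) / k
t = −ln(1 − 0.96) / 0.1045 = 3.219 / 0.1045 ≈ 30.8 hours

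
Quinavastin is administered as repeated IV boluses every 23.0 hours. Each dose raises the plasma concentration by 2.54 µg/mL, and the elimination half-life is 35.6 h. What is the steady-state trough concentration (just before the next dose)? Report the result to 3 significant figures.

k = ln 2 / 35.6 = 0.01947 h⁻¹
Fraction remaining after one interval: e^(−kτ) = e^(−0.01947 × 23.0) = 0.6390
R = 1 / (1 − 0.6390) = 2.770
Css,max = 2.54 × 2.770 = 7.036 µg/mL
Css,min = Css,max × e^(−kτ) = 7.036 × 0.6390 ≈ 4.50 µg/mL

4.50 µg/mL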